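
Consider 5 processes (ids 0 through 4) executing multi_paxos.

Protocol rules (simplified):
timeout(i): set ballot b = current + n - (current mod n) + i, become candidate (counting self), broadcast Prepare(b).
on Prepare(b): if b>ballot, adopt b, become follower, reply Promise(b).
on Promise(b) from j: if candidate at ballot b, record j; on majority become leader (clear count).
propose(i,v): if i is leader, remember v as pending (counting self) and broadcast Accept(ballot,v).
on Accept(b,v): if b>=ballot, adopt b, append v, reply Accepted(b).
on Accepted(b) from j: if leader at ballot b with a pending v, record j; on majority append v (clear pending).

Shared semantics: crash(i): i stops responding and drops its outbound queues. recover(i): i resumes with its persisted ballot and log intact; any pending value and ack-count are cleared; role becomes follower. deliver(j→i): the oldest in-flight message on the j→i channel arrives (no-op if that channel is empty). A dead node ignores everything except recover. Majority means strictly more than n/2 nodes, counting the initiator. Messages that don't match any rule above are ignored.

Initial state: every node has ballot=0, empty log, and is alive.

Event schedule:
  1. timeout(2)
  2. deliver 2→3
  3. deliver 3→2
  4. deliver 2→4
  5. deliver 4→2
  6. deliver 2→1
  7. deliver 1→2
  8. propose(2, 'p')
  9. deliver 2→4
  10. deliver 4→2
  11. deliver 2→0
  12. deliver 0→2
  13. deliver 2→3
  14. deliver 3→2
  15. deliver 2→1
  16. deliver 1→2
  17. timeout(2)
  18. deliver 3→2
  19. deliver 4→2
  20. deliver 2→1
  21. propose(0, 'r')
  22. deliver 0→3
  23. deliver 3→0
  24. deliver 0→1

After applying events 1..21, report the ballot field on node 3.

7

after 1 — timeout(2): n2:cand/b7/[-]
after 2 — deliver 2→3: n3:foll/b7/[-]
after 3 — deliver 3→2: ·
after 4 — deliver 2→4: n4:foll/b7/[-]
after 5 — deliver 4→2: n2:lead/b7/[-]
after 6 — deliver 2→1: n1:foll/b7/[-]
after 7 — deliver 1→2: ·
after 8 — propose(2,'p'): ·
after 9 — deliver 2→4: n4:foll/b7/[p]
after 10 — deliver 4→2: ·
after 11 — deliver 2→0: n0:foll/b7/[-]
after 12 — deliver 0→2: ·
after 13 — deliver 2→3: n3:foll/b7/[p]
after 14 — deliver 3→2: n2:lead/b7/[p]
after 15 — deliver 2→1: n1:foll/b7/[p]
after 16 — deliver 1→2: ·
after 17 — timeout(2): n2:cand/b12/[p]
after 18 — deliver 3→2: ·
after 19 — deliver 4→2: ·
after 20 — deliver 2→1: n1:foll/b12/[p]
after 21 — propose(0,'r'): ·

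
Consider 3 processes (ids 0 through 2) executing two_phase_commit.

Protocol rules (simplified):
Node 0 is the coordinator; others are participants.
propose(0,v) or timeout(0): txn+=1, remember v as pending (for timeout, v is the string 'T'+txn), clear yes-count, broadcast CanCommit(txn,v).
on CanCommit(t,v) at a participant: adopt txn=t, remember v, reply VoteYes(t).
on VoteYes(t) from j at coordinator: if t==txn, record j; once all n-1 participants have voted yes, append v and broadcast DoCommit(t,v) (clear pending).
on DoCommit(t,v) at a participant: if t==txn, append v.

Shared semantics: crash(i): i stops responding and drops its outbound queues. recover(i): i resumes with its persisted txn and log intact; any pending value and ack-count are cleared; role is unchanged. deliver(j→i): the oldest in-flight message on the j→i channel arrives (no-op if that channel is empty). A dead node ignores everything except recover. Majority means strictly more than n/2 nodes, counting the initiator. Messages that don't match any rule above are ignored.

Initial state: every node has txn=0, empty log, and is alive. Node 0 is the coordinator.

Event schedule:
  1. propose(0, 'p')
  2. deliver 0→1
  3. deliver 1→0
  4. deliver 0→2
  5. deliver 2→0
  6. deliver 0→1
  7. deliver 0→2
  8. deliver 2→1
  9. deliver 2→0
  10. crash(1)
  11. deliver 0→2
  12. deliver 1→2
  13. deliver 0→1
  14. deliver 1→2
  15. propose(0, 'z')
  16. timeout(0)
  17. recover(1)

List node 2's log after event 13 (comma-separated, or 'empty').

e1 propose(0,'p'): 0[coor,t=1,-]
e2 deliver 0→1: 1[part,t=1,-]
e3 deliver 1→0: ·
e4 deliver 0→2: 2[part,t=1,-]
e5 deliver 2→0: 0[coor,t=1,p]
e6 deliver 0→1: 1[part,t=1,p]
e7 deliver 0→2: 2[part,t=1,p]
e8 deliver 2→1: ·
e9 deliver 2→0: ·
e10 crash(1): 1[✗part,t=1,p]
e11 deliver 0→2: ·
e12 deliver 1→2: ·
e13 deliver 0→1: ·

p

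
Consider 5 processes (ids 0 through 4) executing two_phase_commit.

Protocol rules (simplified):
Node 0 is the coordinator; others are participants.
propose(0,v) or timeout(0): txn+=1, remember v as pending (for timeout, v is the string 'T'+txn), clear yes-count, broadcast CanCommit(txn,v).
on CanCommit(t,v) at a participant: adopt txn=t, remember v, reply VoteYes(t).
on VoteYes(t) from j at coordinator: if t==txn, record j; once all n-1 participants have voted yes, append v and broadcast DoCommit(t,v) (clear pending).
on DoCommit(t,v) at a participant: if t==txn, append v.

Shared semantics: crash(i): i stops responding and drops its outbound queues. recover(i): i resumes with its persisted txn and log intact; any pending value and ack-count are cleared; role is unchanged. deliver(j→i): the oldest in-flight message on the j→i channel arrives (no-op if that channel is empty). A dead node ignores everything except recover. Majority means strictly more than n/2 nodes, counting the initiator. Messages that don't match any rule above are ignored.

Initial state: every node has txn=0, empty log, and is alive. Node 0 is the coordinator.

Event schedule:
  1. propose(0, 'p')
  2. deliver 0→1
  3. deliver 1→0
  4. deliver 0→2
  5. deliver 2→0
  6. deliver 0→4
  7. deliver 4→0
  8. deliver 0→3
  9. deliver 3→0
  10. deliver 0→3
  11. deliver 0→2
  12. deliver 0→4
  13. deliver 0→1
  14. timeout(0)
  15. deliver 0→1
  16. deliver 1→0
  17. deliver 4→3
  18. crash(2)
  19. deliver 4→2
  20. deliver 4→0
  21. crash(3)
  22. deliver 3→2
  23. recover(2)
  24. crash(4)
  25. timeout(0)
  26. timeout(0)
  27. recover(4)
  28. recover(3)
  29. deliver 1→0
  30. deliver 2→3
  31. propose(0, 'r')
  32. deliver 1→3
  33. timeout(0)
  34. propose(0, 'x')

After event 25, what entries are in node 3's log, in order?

p

[1] propose(0,'p') → N0(coor t1 [-])
[2] deliver 0→1 → N1(part t1 [-])
[3] deliver 1→0 → ∅
[4] deliver 0→2 → N2(part t1 [-])
[5] deliver 2→0 → ∅
[6] deliver 0→4 → N4(part t1 [-])
[7] deliver 4→0 → ∅
[8] deliver 0→3 → N3(part t1 [-])
[9] deliver 3→0 → N0(coor t1 [p])
[10] deliver 0→3 → N3(part t1 [p])
[11] deliver 0→2 → N2(part t1 [p])
[12] deliver 0→4 → N4(part t1 [p])
[13] deliver 0→1 → N1(part t1 [p])
[14] timeout(0) → N0(coor t2 [p])
[15] deliver 0→1 → N1(part t2 [p])
[16] deliver 1→0 → ∅
[17] deliver 4→3 → ∅
[18] crash(2) → N2(✗part t1 [p])
[19] deliver 4→2 → ∅
[20] deliver 4→0 → ∅
[21] crash(3) → N3(✗part t1 [p])
[22] deliver 3→2 → ∅
[23] recover(2) → N2(part t1 [p])
[24] crash(4) → N4(✗part t1 [p])
[25] timeout(0) → N0(coor t3 [p])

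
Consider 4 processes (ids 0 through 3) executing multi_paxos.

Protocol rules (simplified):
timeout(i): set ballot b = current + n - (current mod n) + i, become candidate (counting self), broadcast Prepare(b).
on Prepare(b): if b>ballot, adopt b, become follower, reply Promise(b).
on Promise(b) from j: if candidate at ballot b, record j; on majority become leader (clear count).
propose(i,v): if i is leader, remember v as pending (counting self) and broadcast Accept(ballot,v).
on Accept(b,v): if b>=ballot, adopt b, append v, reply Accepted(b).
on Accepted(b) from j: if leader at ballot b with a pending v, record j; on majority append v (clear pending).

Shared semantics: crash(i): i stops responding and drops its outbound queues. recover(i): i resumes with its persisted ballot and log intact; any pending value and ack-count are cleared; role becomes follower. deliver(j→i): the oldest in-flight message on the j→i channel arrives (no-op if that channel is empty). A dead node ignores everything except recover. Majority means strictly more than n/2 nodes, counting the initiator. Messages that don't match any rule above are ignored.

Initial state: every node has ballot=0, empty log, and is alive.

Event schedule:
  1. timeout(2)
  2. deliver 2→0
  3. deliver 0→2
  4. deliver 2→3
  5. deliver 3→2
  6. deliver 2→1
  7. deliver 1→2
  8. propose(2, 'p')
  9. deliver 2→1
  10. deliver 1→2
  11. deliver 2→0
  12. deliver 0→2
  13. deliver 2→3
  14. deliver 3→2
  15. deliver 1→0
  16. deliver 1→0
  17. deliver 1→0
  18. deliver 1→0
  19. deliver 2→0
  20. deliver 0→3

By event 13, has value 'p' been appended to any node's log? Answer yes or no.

e1 timeout(2): 2[cand,b=6,-]
e2 deliver 2→0: 0[foll,b=6,-]
e3 deliver 0→2: ·
e4 deliver 2→3: 3[foll,b=6,-]
e5 deliver 3→2: 2[lead,b=6,-]
e6 deliver 2→1: 1[foll,b=6,-]
e7 deliver 1→2: ·
e8 propose(2,'p'): ·
e9 deliver 2→1: 1[foll,b=6,p]
e10 deliver 1→2: ·
e11 deliver 2→0: 0[foll,b=6,p]
e12 deliver 0→2: 2[lead,b=6,p]
e13 deliver 2→3: 3[foll,b=6,p]

yes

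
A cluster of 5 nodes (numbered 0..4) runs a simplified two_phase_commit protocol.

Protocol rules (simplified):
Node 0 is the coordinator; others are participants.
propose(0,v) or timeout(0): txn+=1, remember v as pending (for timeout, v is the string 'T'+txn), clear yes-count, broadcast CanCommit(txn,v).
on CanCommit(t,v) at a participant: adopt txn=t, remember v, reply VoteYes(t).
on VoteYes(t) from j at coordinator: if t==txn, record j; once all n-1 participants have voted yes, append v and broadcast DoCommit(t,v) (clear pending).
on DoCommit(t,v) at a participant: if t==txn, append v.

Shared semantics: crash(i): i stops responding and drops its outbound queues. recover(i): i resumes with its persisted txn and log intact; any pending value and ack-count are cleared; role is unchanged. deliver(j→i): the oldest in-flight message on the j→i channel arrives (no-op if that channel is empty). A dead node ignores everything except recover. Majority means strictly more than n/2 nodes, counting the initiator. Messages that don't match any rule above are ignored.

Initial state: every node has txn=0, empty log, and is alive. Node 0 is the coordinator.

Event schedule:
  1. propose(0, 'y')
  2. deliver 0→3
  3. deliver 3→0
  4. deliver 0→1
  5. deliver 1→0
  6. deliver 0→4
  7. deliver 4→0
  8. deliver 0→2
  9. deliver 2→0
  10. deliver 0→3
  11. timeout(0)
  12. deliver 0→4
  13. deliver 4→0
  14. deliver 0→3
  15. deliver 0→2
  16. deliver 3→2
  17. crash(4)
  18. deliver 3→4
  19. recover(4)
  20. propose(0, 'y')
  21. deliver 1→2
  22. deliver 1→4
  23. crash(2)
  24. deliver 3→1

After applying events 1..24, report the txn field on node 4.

1

step 1 propose(0,'y'): 0={coor,t=1,log=-}
step 2 deliver 0→3: 3={part,t=1,log=-}
step 3 deliver 3→0: —
step 4 deliver 0→1: 1={part,t=1,log=-}
step 5 deliver 1→0: —
step 6 deliver 0→4: 4={part,t=1,log=-}
step 7 deliver 4→0: —
step 8 deliver 0→2: 2={part,t=1,log=-}
step 9 deliver 2→0: 0={coor,t=1,log=y}
step 10 deliver 0→3: 3={part,t=1,log=y}
step 11 timeout(0): 0={coor,t=2,log=y}
step 12 deliver 0→4: 4={part,t=1,log=y}
step 13 deliver 4→0: —
step 14 deliver 0→3: 3={part,t=2,log=y}
step 15 deliver 0→2: 2={part,t=1,log=y}
step 16 deliver 3→2: —
step 17 crash(4): 4={✗part,t=1,log=y}
step 18 deliver 3→4: —
step 19 recover(4): 4={part,t=1,log=y}
step 20 propose(0,'y'): 0={coor,t=3,log=y}
step 21 deliver 1→2: —
step 22 deliver 1→4: —
step 23 crash(2): 2={✗part,t=1,log=y}
step 24 deliver 3→1: —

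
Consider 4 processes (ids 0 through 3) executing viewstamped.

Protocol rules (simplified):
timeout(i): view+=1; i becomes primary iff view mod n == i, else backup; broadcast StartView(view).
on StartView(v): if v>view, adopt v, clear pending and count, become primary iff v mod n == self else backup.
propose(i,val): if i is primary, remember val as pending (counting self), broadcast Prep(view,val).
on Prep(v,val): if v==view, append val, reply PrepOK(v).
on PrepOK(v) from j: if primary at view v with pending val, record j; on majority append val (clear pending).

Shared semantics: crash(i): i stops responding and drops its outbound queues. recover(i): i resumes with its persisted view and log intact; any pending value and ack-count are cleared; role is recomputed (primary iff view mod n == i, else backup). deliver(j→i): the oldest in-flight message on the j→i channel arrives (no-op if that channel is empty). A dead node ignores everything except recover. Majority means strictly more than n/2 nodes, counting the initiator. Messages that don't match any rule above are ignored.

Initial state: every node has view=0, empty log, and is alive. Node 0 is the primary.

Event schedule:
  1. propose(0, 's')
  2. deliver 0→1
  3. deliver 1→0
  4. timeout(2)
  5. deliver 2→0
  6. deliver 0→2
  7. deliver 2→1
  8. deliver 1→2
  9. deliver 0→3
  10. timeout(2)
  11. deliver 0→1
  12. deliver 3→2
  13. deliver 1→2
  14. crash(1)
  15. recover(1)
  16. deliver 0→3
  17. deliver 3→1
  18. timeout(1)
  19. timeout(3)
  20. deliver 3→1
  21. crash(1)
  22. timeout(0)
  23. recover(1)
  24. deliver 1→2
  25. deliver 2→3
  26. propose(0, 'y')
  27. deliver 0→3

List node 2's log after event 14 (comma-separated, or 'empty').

empty

after 1 — propose(0,'s'): ·
after 2 — deliver 0→1: n1:back/v0/[s]
after 3 — deliver 1→0: ·
after 4 — timeout(2): n2:back/v1/[-]
after 5 — deliver 2→0: n0:back/v1/[-]
after 6 — deliver 0→2: ·
after 7 — deliver 2→1: n1:prim/v1/[s]
after 8 — deliver 1→2: ·
after 9 — deliver 0→3: n3:back/v0/[s]
after 10 — timeout(2): n2:prim/v2/[-]
after 11 — deliver 0→1: ·
after 12 — deliver 3→2: ·
after 13 — deliver 1→2: ·
after 14 — crash(1): n1:✗prim/v1/[s]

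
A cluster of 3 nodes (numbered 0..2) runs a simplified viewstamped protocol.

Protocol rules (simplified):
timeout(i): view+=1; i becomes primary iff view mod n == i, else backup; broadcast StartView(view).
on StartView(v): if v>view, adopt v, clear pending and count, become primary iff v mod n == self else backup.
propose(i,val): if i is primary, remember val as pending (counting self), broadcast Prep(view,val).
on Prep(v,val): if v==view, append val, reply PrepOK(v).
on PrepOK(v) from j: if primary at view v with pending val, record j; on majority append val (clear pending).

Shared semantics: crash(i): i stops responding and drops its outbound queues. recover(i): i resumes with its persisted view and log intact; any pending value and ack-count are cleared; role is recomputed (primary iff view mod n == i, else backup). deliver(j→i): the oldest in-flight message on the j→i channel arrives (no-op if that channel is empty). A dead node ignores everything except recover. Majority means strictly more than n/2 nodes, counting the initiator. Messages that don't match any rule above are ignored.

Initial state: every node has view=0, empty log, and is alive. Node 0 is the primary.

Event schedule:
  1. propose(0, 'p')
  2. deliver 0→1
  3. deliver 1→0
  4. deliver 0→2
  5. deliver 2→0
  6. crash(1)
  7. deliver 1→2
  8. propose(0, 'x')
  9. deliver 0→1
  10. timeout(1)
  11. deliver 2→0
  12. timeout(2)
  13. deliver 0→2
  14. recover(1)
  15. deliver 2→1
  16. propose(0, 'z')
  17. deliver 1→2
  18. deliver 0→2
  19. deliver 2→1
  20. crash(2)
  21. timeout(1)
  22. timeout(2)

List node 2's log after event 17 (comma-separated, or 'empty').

[1] propose(0,'p') → ∅
[2] deliver 0→1 → N1(back v0 [p])
[3] deliver 1→0 → N0(prim v0 [p])
[4] deliver 0→2 → N2(back v0 [p])
[5] deliver 2→0 → ∅
[6] crash(1) → N1(✗back v0 [p])
[7] deliver 1→2 → ∅
[8] propose(0,'x') → ∅
[9] deliver 0→1 → ∅
[10] timeout(1) → ∅
[11] deliver 2→0 → ∅
[12] timeout(2) → N2(back v1 [p])
[13] deliver 0→2 → ∅
[14] recover(1) → N1(back v0 [p])
[15] deliver 2→1 → N1(prim v1 [p])
[16] propose(0,'z') → ∅
[17] deliver 1→2 → ∅

p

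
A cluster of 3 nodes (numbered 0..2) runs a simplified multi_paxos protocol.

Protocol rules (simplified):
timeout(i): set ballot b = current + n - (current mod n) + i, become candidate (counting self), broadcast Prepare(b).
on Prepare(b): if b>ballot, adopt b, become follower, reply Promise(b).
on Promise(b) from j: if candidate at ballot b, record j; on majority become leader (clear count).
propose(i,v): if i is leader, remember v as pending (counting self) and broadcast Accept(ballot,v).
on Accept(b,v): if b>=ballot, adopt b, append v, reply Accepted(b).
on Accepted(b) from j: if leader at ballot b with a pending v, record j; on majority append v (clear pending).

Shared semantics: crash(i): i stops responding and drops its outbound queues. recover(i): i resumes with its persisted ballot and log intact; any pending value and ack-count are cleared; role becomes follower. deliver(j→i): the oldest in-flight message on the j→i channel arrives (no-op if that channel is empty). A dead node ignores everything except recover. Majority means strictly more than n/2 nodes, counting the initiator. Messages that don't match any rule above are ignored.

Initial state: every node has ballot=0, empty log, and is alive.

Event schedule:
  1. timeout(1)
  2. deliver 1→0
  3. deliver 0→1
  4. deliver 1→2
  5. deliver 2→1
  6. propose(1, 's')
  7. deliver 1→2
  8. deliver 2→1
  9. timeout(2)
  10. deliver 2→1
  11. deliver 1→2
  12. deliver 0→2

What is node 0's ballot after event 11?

e1 timeout(1): 1[cand,b=4,-]
e2 deliver 1→0: 0[foll,b=4,-]
e3 deliver 0→1: 1[lead,b=4,-]
e4 deliver 1→2: 2[foll,b=4,-]
e5 deliver 2→1: ·
e6 propose(1,'s'): ·
e7 deliver 1→2: 2[foll,b=4,s]
e8 deliver 2→1: 1[lead,b=4,s]
e9 timeout(2): 2[cand,b=8,s]
e10 deliver 2→1: 1[foll,b=8,s]
e11 deliver 1→2: 2[lead,b=8,s]

4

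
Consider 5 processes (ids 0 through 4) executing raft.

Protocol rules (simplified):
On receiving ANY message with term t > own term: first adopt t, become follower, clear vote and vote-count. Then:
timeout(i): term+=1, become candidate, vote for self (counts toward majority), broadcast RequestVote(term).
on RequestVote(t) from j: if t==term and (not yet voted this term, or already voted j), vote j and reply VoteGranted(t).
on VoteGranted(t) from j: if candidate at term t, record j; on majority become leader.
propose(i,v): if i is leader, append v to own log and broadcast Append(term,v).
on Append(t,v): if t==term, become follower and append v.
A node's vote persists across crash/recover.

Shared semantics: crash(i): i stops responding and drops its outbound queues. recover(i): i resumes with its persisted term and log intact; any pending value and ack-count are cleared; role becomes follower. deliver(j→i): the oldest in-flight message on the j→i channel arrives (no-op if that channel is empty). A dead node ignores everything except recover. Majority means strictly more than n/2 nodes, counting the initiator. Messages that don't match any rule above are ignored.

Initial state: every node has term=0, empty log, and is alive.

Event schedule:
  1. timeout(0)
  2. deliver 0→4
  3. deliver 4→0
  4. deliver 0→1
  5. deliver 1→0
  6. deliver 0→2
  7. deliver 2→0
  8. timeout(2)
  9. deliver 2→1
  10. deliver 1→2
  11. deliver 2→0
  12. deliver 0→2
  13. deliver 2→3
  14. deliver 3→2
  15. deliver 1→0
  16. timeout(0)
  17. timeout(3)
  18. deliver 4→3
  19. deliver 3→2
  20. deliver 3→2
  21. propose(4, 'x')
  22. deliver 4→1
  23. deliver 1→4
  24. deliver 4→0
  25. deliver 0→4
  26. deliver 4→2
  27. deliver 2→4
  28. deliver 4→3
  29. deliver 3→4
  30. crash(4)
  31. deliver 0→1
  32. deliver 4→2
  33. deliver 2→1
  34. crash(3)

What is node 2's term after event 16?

2

e1 timeout(0): 0[cand,t=1,-]
e2 deliver 0→4: 4[foll,t=1,-]
e3 deliver 4→0: ·
e4 deliver 0→1: 1[foll,t=1,-]
e5 deliver 1→0: 0[lead,t=1,-]
e6 deliver 0→2: 2[foll,t=1,-]
e7 deliver 2→0: ·
e8 timeout(2): 2[cand,t=2,-]
e9 deliver 2→1: 1[foll,t=2,-]
e10 deliver 1→2: ·
e11 deliver 2→0: 0[foll,t=2,-]
e12 deliver 0→2: 2[lead,t=2,-]
e13 deliver 2→3: 3[foll,t=2,-]
e14 deliver 3→2: ·
e15 deliver 1→0: ·
e16 timeout(0): 0[cand,t=3,-]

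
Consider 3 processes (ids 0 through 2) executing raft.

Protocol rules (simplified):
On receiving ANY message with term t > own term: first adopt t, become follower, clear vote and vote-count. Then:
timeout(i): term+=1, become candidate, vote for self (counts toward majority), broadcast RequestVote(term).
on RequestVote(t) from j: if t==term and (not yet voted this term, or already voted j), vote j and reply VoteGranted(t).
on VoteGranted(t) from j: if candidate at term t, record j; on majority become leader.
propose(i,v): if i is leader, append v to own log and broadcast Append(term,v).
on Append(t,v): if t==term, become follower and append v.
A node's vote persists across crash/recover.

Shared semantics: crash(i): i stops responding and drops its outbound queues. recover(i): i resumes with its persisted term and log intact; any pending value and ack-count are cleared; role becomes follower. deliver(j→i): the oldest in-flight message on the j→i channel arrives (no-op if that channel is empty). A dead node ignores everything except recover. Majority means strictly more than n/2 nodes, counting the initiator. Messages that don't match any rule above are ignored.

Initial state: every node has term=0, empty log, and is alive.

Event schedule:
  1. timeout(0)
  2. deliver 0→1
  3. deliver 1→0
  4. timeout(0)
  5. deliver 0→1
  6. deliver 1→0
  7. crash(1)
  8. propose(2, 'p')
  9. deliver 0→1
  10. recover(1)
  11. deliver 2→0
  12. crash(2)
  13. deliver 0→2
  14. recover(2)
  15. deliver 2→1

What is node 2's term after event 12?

0

step 1 timeout(0): 0={cand,t=1,log=-}
step 2 deliver 0→1: 1={foll,t=1,log=-}
step 3 deliver 1→0: 0={lead,t=1,log=-}
step 4 timeout(0): 0={cand,t=2,log=-}
step 5 deliver 0→1: 1={foll,t=2,log=-}
step 6 deliver 1→0: 0={lead,t=2,log=-}
step 7 crash(1): 1={✗foll,t=2,log=-}
step 8 propose(2,'p'): —
step 9 deliver 0→1: —
step 10 recover(1): 1={foll,t=2,log=-}
step 11 deliver 2→0: —
step 12 crash(2): 2={✗foll,t=0,log=-}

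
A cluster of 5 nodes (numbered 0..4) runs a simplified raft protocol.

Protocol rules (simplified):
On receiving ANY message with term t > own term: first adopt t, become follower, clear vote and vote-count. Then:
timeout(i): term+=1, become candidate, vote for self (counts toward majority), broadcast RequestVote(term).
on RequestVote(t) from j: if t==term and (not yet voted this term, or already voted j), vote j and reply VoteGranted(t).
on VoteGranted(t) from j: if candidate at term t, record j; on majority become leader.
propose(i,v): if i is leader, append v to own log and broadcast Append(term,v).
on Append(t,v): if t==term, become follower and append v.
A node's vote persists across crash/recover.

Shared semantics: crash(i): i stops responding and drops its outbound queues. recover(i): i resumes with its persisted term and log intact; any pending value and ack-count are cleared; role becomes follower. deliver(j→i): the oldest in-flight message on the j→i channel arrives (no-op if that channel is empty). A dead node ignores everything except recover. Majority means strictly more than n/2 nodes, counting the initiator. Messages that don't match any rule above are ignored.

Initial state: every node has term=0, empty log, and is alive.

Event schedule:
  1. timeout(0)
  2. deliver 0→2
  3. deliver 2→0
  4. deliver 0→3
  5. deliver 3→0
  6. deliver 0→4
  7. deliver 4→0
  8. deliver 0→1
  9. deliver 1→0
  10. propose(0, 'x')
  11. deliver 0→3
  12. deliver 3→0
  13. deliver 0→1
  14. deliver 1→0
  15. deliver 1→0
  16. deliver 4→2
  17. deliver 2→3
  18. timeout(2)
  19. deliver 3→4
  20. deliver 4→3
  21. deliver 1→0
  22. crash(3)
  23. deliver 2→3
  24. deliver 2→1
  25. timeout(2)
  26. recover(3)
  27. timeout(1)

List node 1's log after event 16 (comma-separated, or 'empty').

after 1 — timeout(0): n0:cand/t1/[-]
after 2 — deliver 0→2: n2:foll/t1/[-]
after 3 — deliver 2→0: ·
after 4 — deliver 0→3: n3:foll/t1/[-]
after 5 — deliver 3→0: n0:lead/t1/[-]
after 6 — deliver 0→4: n4:foll/t1/[-]
after 7 — deliver 4→0: ·
after 8 — deliver 0→1: n1:foll/t1/[-]
after 9 — deliver 1→0: ·
after 10 — propose(0,'x'): n0:lead/t1/[x]
after 11 — deliver 0→3: n3:foll/t1/[x]
after 12 — deliver 3→0: ·
after 13 — deliver 0→1: n1:foll/t1/[x]
after 14 — deliver 1→0: ·
after 15 — deliver 1→0: ·
after 16 — deliver 4→2: ·

x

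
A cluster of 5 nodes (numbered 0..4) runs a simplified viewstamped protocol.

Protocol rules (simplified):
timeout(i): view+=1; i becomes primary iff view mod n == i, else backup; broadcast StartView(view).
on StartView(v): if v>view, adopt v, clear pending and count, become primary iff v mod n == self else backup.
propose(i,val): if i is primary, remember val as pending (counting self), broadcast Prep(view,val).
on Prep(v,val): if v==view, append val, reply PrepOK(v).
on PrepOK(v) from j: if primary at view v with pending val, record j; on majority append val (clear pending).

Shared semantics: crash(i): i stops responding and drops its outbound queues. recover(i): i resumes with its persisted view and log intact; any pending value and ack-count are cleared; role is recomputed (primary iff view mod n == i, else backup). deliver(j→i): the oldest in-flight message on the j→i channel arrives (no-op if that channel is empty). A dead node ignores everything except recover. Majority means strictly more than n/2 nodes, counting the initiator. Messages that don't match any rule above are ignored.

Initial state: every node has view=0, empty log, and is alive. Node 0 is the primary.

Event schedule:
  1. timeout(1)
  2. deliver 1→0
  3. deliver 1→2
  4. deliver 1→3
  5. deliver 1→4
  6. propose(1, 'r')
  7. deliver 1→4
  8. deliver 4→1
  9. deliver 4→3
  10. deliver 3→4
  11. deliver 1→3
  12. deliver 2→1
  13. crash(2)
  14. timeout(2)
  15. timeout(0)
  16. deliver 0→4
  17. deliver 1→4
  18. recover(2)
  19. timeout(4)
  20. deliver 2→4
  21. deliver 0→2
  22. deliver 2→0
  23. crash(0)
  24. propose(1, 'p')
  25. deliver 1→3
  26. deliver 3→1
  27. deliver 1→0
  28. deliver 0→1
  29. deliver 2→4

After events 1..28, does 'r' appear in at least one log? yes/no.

1. timeout(1):  <1:prim v1 ->
2. deliver 1→0:  <0:back v1 ->
3. deliver 1→2:  <2:back v1 ->
4. deliver 1→3:  <3:back v1 ->
5. deliver 1→4:  <4:back v1 ->
6. propose(1,'r'):  nop
7. deliver 1→4:  <4:back v1 r>
8. deliver 4→1:  nop
9. deliver 4→3:  nop
10. deliver 3→4:  nop
11. deliver 1→3:  <3:back v1 r>
12. deliver 2→1:  nop
13. crash(2):  <2:✗back v1 ->
14. timeout(2):  nop
15. timeout(0):  <0:back v2 ->
16. deliver 0→4:  <4:back v2 r>
17. deliver 1→4:  nop
18. recover(2):  <2:back v1 ->
19. timeout(4):  <4:back v3 r>
20. deliver 2→4:  nop
21. deliver 0→2:  <2:prim v2 ->
22. deliver 2→0:  nop
23. crash(0):  <0:✗back v2 ->
24. propose(1,'p'):  nop
25. deliver 1→3:  <3:back v1 r,p>
26. deliver 3→1:  nop
27. deliver 1→0:  nop
28. deliver 0→1:  nop

yes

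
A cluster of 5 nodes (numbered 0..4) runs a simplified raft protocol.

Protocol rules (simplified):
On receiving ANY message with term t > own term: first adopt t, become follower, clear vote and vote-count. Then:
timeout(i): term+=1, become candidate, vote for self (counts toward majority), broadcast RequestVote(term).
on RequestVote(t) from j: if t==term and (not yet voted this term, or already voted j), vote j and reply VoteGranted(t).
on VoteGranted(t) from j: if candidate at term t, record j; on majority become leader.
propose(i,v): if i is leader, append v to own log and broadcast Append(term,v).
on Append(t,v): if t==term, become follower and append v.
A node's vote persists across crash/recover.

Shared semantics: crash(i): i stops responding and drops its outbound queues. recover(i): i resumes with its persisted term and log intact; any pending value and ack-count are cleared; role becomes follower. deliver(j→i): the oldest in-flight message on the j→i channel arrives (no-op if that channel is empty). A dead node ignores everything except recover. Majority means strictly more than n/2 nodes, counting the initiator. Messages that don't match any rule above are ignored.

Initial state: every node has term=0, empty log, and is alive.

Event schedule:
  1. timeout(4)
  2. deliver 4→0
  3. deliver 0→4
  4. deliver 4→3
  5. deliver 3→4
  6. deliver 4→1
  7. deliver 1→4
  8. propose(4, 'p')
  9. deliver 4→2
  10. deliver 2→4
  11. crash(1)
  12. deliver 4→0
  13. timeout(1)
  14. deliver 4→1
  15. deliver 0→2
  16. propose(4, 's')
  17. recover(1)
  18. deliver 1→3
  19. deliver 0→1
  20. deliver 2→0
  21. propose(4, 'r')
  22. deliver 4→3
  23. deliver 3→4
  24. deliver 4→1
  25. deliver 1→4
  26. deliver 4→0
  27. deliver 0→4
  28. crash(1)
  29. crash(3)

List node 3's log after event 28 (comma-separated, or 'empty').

p

1. timeout(4):  <4:cand t1 ->
2. deliver 4→0:  <0:foll t1 ->
3. deliver 0→4:  nop
4. deliver 4→3:  <3:foll t1 ->
5. deliver 3→4:  <4:lead t1 ->
6. deliver 4→1:  <1:foll t1 ->
7. deliver 1→4:  nop
8. propose(4,'p'):  <4:lead t1 p>
9. deliver 4→2:  <2:foll t1 ->
10. deliver 2→4:  nop
11. crash(1):  <1:✗foll t1 ->
12. deliver 4→0:  <0:foll t1 p>
13. timeout(1):  nop
14. deliver 4→1:  nop
15. deliver 0→2:  nop
16. propose(4,'s'):  <4:lead t1 p,s>
17. recover(1):  <1:foll t1 ->
18. deliver 1→3:  nop
19. deliver 0→1:  nop
20. deliver 2→0:  nop
21. propose(4,'r'):  <4:lead t1 p,s,r>
22. deliver 4→3:  <3:foll t1 p>
23. deliver 3→4:  nop
24. deliver 4→1:  <1:foll t1 p>
25. deliver 1→4:  nop
26. deliver 4→0:  <0:foll t1 p,s>
27. deliver 0→4:  nop
28. crash(1):  <1:✗foll t1 p>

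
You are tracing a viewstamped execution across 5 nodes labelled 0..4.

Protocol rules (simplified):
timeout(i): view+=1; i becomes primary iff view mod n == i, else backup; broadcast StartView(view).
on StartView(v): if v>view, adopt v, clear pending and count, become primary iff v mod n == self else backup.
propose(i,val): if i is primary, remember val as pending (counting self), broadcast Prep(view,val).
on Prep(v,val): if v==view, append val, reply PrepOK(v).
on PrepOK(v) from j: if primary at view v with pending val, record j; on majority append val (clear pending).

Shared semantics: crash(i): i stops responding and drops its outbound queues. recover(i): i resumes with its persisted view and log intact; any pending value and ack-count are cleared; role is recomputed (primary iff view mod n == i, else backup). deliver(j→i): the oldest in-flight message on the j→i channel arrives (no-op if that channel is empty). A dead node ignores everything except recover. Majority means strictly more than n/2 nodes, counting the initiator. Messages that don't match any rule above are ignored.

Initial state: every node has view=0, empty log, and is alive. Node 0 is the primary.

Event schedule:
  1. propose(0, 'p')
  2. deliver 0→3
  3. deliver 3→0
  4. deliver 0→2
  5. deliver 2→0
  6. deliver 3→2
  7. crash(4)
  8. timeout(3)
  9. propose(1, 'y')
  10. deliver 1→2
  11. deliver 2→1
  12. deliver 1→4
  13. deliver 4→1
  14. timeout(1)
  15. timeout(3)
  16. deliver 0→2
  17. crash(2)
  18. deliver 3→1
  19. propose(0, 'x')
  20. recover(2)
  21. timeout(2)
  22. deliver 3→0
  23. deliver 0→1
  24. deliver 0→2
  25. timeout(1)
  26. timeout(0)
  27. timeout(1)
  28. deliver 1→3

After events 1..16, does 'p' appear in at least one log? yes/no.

yes

after 1 — propose(0,'p'): ·
after 2 — deliver 0→3: n3:back/v0/[p]
after 3 — deliver 3→0: ·
after 4 — deliver 0→2: n2:back/v0/[p]
after 5 — deliver 2→0: n0:prim/v0/[p]
after 6 — deliver 3→2: ·
after 7 — crash(4): n4:✗back/v0/[-]
after 8 — timeout(3): n3:back/v1/[p]
after 9 — propose(1,'y'): ·
after 10 — deliver 1→2: ·
after 11 — deliver 2→1: ·
after 12 — deliver 1→4: ·
after 13 — deliver 4→1: ·
after 14 — timeout(1): n1:prim/v1/[-]
after 15 — timeout(3): n3:back/v2/[p]
after 16 — deliver 0→2: ·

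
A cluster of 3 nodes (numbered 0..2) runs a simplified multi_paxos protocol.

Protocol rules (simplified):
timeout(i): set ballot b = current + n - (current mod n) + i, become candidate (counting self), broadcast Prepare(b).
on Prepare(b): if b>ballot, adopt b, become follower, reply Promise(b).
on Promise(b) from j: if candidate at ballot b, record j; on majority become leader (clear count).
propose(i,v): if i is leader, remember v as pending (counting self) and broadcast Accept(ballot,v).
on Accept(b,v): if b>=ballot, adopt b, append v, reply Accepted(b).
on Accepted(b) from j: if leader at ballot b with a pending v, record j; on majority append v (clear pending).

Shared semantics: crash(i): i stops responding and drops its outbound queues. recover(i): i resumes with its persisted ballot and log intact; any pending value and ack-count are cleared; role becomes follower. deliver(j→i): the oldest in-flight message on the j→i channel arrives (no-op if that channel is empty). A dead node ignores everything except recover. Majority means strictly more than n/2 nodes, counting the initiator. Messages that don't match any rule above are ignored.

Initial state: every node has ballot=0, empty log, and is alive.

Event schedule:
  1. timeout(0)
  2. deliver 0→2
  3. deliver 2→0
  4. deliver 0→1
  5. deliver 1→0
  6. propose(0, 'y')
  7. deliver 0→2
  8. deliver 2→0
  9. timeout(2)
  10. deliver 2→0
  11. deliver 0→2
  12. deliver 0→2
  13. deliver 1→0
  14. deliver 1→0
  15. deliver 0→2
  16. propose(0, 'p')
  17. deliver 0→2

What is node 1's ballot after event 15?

e1 timeout(0): 0[cand,b=3,-]
e2 deliver 0→2: 2[foll,b=3,-]
e3 deliver 2→0: 0[lead,b=3,-]
e4 deliver 0→1: 1[foll,b=3,-]
e5 deliver 1→0: ·
e6 propose(0,'y'): ·
e7 deliver 0→2: 2[foll,b=3,y]
e8 deliver 2→0: 0[lead,b=3,y]
e9 timeout(2): 2[cand,b=8,y]
e10 deliver 2→0: 0[foll,b=8,y]
e11 deliver 0→2: 2[lead,b=8,y]
e12 deliver 0→2: ·
e13 deliver 1→0: ·
e14 deliver 1→0: ·
e15 deliver 0→2: ·

3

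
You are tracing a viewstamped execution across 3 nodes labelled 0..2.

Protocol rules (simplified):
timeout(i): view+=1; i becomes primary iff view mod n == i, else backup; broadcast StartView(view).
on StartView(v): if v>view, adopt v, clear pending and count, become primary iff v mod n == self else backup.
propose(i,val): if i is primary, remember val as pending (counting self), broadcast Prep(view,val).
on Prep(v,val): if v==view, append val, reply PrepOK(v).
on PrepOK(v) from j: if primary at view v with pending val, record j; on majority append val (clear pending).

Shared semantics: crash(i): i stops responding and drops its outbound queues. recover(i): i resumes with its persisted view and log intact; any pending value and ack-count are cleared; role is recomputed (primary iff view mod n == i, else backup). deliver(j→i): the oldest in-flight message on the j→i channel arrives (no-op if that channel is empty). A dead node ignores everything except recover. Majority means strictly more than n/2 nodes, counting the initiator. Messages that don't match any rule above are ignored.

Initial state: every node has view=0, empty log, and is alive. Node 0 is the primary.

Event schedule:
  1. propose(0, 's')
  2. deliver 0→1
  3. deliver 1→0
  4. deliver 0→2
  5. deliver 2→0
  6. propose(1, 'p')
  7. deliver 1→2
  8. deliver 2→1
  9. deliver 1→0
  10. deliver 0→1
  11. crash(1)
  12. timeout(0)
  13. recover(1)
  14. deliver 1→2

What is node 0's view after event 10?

0

e1 propose(0,'s'): ·
e2 deliver 0→1: 1[back,v=0,s]
e3 deliver 1→0: 0[prim,v=0,s]
e4 deliver 0→2: 2[back,v=0,s]
e5 deliver 2→0: ·
e6 propose(1,'p'): ·
e7 deliver 1→2: ·
e8 deliver 2→1: ·
e9 deliver 1→0: ·
e10 deliver 0→1: ·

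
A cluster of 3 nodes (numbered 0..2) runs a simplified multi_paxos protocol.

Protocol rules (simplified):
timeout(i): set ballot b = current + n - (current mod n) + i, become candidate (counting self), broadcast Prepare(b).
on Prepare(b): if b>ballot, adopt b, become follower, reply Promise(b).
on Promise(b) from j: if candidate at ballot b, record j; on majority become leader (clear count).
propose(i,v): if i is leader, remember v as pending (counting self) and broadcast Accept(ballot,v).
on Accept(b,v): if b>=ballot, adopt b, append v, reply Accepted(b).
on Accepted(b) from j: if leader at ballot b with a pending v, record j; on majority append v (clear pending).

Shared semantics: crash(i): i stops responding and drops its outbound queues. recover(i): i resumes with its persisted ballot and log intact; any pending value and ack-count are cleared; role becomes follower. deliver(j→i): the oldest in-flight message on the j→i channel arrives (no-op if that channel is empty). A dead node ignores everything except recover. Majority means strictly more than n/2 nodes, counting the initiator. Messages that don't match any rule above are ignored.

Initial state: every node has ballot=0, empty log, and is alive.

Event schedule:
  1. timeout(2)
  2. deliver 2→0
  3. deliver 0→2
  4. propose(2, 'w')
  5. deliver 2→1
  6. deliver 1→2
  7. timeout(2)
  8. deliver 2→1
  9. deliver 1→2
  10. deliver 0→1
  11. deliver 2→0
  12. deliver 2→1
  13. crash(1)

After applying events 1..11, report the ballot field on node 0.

1. timeout(2):  <2:cand b5 ->
2. deliver 2→0:  <0:foll b5 ->
3. deliver 0→2:  <2:lead b5 ->
4. propose(2,'w'):  nop
5. deliver 2→1:  <1:foll b5 ->
6. deliver 1→2:  nop
7. timeout(2):  <2:cand b8 ->
8. deliver 2→1:  <1:foll b5 w>
9. deliver 1→2:  nop
10. deliver 0→1:  nop
11. deliver 2→0:  <0:foll b5 w>

5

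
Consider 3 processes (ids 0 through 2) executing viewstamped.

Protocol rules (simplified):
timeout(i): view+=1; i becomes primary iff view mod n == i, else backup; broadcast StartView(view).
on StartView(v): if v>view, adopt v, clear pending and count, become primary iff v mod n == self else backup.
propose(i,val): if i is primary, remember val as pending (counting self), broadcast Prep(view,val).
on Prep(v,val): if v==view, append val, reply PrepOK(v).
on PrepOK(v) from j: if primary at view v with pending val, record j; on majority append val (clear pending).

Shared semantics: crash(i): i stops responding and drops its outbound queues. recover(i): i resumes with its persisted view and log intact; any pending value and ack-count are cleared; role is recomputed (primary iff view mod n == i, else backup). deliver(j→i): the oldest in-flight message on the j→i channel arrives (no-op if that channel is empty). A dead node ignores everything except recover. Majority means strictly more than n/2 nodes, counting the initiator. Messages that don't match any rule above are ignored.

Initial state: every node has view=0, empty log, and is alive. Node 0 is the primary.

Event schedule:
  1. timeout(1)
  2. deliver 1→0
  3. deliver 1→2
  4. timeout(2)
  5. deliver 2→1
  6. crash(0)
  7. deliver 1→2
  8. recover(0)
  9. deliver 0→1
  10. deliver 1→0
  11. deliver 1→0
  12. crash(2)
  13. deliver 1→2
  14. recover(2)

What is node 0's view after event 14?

after 1 — timeout(1): n1:prim/v1/[-]
after 2 — deliver 1→0: n0:back/v1/[-]
after 3 — deliver 1→2: n2:back/v1/[-]
after 4 — timeout(2): n2:prim/v2/[-]
after 5 — deliver 2→1: n1:back/v2/[-]
after 6 — crash(0): n0:✗back/v1/[-]
after 7 — deliver 1→2: ·
after 8 — recover(0): n0:back/v1/[-]
after 9 — deliver 0→1: ·
after 10 — deliver 1→0: ·
after 11 — deliver 1→0: ·
after 12 — crash(2): n2:✗prim/v2/[-]
after 13 — deliver 1→2: ·
after 14 — recover(2): n2:prim/v2/[-]

1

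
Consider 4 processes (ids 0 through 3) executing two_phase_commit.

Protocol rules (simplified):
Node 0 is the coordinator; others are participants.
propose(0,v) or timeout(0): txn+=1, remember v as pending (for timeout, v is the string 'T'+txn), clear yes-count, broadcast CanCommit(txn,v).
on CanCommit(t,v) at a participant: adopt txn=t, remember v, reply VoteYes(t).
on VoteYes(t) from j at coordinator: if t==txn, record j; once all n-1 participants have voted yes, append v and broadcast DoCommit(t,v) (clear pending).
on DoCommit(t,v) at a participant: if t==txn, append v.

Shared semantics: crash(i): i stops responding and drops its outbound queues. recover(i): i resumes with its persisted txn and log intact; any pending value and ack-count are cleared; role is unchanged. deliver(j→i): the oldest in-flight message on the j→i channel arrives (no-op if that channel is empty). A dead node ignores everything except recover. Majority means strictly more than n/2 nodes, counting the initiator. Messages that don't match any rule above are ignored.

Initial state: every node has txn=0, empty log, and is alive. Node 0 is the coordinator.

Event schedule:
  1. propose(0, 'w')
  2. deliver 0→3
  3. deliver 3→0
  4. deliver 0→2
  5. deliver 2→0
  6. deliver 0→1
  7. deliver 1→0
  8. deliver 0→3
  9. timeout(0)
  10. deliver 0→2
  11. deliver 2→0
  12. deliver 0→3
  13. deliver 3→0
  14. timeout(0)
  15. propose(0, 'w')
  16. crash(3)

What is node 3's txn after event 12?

2

after 1 — propose(0,'w'): n0:coor/t1/[-]
after 2 — deliver 0→3: n3:part/t1/[-]
after 3 — deliver 3→0: ·
after 4 — deliver 0→2: n2:part/t1/[-]
after 5 — deliver 2→0: ·
after 6 — deliver 0→1: n1:part/t1/[-]
after 7 — deliver 1→0: n0:coor/t1/[w]
after 8 — deliver 0→3: n3:part/t1/[w]
after 9 — timeout(0): n0:coor/t2/[w]
after 10 — deliver 0→2: n2:part/t1/[w]
after 11 — deliver 2→0: ·
after 12 — deliver 0→3: n3:part/t2/[w]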